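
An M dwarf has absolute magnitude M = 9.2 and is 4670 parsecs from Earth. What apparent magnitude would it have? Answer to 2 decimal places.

m = M + 5 log₁₀ d − 5 = 9.2 + 5·3.6693 − 5 = 22.547

m ≈ 22.55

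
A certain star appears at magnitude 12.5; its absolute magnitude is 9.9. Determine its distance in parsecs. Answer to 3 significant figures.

d ≈ 33.1 pc

Distance modulus: m − M = 12.5 − (9.9) = 2.600
m − M = 5 log₁₀ d − 5
log₁₀ d = (m − M)/5 + 1 = 1.5200
d = 10^1.5200 = 33.11 pc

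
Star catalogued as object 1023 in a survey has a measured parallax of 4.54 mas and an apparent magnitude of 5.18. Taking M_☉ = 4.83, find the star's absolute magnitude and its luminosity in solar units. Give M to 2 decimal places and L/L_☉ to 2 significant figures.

M ≈ -1.53; L/L_☉ ≈ 350

d = 1/p = 1000/4.54 mas = 220.3 pc
M = m − 5 log₁₀ d + 5 = 5.18 − 5·2.3429 + 5 = -1.535
M − M_☉ = -1.535 − 4.83 = -6.365
L/L_☉ = 10^(−0.4 × -6.365) = 351.5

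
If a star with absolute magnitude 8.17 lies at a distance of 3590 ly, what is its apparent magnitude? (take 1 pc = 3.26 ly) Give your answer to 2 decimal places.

m ≈ 18.38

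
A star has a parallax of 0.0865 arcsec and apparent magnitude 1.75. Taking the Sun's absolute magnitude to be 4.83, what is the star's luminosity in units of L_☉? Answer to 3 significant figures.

d = 1/p = 1/0.0865″ = 11.56 pc
M = m − 5 log₁₀ d + 5 = 1.75 − 5·1.0630 + 5 = 1.435
M − M_☉ = 1.435 − 4.83 = -3.395
L/L_☉ = 10^(−0.4 × -3.395) = 22.80

L/L_☉ ≈ 22.8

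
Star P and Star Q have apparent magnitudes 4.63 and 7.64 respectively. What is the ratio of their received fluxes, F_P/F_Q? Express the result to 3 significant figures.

F_P/F_Q ≈ 16.0

Δm = 4.63 − (7.64) = -3.01
Flux ratio = 10^(−0.4 Δm) = 10^(−0.4 × -3.01) = 10^1.204 = 16.00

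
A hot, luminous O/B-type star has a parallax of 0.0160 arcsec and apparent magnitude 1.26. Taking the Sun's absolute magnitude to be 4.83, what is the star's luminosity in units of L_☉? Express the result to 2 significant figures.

L/L_☉ ≈ 1000

d = 1/p = 1/0.0160″ = 62.50 pc
M = m − 5 log₁₀ d + 5 = 1.26 − 5·1.7959 + 5 = -2.719
M − M_☉ = -2.719 − 4.83 = -7.549
L/L_☉ = 10^(−0.4 × -7.549) = 1047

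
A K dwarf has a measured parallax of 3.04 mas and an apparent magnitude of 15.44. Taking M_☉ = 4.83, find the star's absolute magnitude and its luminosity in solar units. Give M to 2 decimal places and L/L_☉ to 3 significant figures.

d = 1/p = 1000/3.04 mas = 328.9 pc
M = m − 5 log₁₀ d + 5 = 15.44 − 5·2.5171 + 5 = 7.854
M − M_☉ = 7.854 − 4.83 = 3.024
L/L_☉ = 10^(−0.4 × 3.024) = 0.06170

M ≈ 7.85; L/L_☉ ≈ 0.0617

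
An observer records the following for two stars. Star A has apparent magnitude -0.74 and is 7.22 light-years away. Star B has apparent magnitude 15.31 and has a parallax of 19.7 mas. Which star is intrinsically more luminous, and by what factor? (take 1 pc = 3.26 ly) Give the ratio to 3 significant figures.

Star A is more luminous, by a factor of 5010.

Star A: d = 7.22 ly / 3.26 = 2.215 pc
Star A: M = m − 5 log₁₀ d + 5 = -0.74 − 5·0.3453 + 5 = 2.533
Star B: p = 19.7 mas = 0.0197″ → d = 1/p = 50.76 pc
Star B: M = m − 5 log₁₀ d + 5 = 15.31 − 5·1.7055 + 5 = 11.782
ΔM = M_A − M_B = 2.533 − (11.782) = -9.249; smaller M is more luminous → Star A.
L ratio = 10^(0.4 |ΔM|) = 10^3.700 = 5007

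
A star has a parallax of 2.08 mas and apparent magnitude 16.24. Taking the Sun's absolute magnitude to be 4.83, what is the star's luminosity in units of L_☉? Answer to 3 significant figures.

d = 1/p = 1000/2.08 mas = 480.8 pc
M = m − 5 log₁₀ d + 5 = 16.24 − 5·2.6819 + 5 = 7.830
M − M_☉ = 7.830 − 4.83 = 3.000
L/L_☉ = 10^(−0.4 × 3.000) = 0.06308

L/L_☉ ≈ 0.0631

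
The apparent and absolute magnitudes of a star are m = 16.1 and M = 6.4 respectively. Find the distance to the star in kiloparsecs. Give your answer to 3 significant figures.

d ≈ 0.871 kpc

Distance modulus: m − M = 16.1 − (6.4) = 9.700
m − M = 5 log₁₀ d − 5
log₁₀ d = (m − M)/5 + 1 = 2.9400
d = 10^2.9400 = 871.0 pc
= 0.8710 kpc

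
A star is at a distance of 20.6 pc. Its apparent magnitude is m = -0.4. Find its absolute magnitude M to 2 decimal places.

5 log₁₀(d/10 pc) = 5 log₁₀(20.60) − 5 = 1.569
M = m − 5 log₁₀(d/10) = -0.4 − 1.569 = -1.969

M ≈ -1.97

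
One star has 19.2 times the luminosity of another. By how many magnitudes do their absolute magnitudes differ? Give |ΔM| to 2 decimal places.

|ΔM| ≈ 3.21

Pogson: ΔM = −2.5 log₁₀(ratio) = −2.5 log₁₀(19.2) = −2.5 × 1.2833 = -3.208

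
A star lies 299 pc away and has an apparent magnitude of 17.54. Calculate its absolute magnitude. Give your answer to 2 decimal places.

M ≈ 10.16

5 log₁₀(d/10 pc) = 5 log₁₀(299.0) − 5 = 7.378
M = m − 5 log₁₀(d/10) = 17.54 − 7.378 = 10.162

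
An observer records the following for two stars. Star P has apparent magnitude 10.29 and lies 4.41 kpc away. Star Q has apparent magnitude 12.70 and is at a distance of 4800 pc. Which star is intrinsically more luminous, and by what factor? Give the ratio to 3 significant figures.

Star P is more luminous, by a factor of 7.77.

Star P: d = 4.41 kpc = 4410 pc
Star P: M = m − 5 log₁₀ d + 5 = 10.29 − 5·3.6444 + 5 = -2.932
Star Q: M = m − 5 log₁₀ d + 5 = 12.70 − 5·3.6812 + 5 = -0.706
ΔM = M_P − M_Q = -2.932 − (-0.706) = -2.226; smaller M is more luminous → Star P.
L ratio = 10^(0.4 |ΔM|) = 10^0.890 = 7.770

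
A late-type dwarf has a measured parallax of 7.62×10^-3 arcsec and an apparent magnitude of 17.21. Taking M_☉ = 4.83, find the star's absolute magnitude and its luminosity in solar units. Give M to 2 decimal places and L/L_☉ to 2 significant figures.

d = 1/p = 1/7.62×10^-3″ = 131.2 pc
M = m − 5 log₁₀ d + 5 = 17.21 − 5·2.1180 + 5 = 11.620
M − M_☉ = 11.620 − 4.83 = 6.790
L/L_☉ = 10^(−0.4 × 6.790) = 1.923×10^-3

M ≈ 11.62; L/L_☉ ≈ 1.9×10^-3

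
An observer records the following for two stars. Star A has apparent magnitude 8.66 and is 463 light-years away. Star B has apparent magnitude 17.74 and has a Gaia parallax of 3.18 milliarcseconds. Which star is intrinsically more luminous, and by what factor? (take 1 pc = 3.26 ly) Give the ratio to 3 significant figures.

Star A: d = 463 ly / 3.26 = 142.0 pc
Star A: M = m − 5 log₁₀ d + 5 = 8.66 − 5·2.1524 + 5 = 2.898
Star B: p = 3.18 mas = 3.18×10^-3″ → d = 1/p = 314.5 pc
Star B: M = m − 5 log₁₀ d + 5 = 17.74 − 5·2.4976 + 5 = 10.252
ΔM = M_A − M_B = 2.898 − (10.252) = -7.354; smaller M is more luminous → Star A.
L ratio = 10^(0.4 |ΔM|) = 10^2.942 = 874.1

Star A is more luminous, by a factor of 874.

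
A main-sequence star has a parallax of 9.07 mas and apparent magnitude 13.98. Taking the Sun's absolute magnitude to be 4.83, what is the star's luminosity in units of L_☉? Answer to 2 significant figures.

d = 1/p = 1000/9.07 mas = 110.3 pc
M = m − 5 log₁₀ d + 5 = 13.98 − 5·2.0424 + 5 = 8.768
M − M_☉ = 8.768 − 4.83 = 3.938
L/L_☉ = 10^(−0.4 × 3.938) = 0.02659

L/L_☉ ≈ 0.027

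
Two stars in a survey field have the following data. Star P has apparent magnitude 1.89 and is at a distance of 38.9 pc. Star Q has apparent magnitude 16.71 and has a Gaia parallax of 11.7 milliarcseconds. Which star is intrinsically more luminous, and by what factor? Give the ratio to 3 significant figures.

Star P: M = m − 5 log₁₀ d + 5 = 1.89 − 5·1.5899 + 5 = -1.060
Star Q: p = 11.7 mas = 0.0117″ → d = 1/p = 85.47 pc
Star Q: M = m − 5 log₁₀ d + 5 = 16.71 − 5·1.9318 + 5 = 12.051
ΔM = M_P − M_Q = -1.060 − (12.051) = -13.111; smaller M is more luminous → Star P.
L ratio = 10^(0.4 |ΔM|) = 10^5.244 = 175500

Star P is more luminous, by a factor of 175000.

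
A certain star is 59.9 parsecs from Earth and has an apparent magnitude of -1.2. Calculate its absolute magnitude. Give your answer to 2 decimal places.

M ≈ -5.09

5 log₁₀(d/10 pc) = 5 log₁₀(59.90) − 5 = 3.887
M = m − 5 log₁₀(d/10) = -1.2 − 3.887 = -5.087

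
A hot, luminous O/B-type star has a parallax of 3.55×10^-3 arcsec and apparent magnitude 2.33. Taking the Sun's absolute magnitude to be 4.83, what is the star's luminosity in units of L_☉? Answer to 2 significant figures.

L/L_☉ ≈ 7900

d = 1/p = 1/3.55×10^-3″ = 281.7 pc
M = m − 5 log₁₀ d + 5 = 2.33 − 5·2.4498 + 5 = -4.919
M − M_☉ = -4.919 − 4.83 = -9.749
L/L_☉ = 10^(−0.4 × -9.749) = 7935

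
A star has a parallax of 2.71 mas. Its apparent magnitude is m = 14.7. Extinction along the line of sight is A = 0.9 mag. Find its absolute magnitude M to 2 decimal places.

M ≈ 5.96

p = 2.71 mas = 2.71×10^-3″ → d = 1/p = 369.0 pc
5 log₁₀(d/10 pc) = 5 log₁₀(369.0) − 5 = 7.835
M = m − 5 log₁₀(d/10) − A = 14.7 − 7.835 − 0.9 = 5.965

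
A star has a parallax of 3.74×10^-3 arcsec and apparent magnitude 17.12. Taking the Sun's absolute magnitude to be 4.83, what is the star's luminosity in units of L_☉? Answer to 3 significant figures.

L/L_☉ ≈ 8.67×10^-3

d = 1/p = 1/3.74×10^-3″ = 267.4 pc
M = m − 5 log₁₀ d + 5 = 17.12 − 5·2.4271 + 5 = 9.984
M − M_☉ = 9.984 − 4.83 = 5.154
L/L_☉ = 10^(−0.4 × 5.154) = 8.675×10^-3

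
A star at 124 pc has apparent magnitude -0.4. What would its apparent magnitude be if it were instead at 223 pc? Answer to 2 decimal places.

m ≈ 0.87

Flux ∝ 1/d², so Δm = 5 log₁₀(d₂/d₁) = 5 log₁₀(223/124) = 1.274
m₂ = m₁ + Δm = -0.4 + (1.274) = 0.874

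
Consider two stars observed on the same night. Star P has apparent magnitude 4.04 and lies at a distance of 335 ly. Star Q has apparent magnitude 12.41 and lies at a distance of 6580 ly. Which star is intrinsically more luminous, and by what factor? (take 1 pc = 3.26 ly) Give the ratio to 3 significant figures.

Star P is more luminous, by a factor of 5.78.

Star P: d = 335 ly / 3.26 = 102.8 pc
Star P: M = m − 5 log₁₀ d + 5 = 4.04 − 5·2.0118 + 5 = -1.019
Star Q: d = 6580 ly / 3.26 = 2018 pc
Star Q: M = m − 5 log₁₀ d + 5 = 12.41 − 5·3.3050 + 5 = 0.885
ΔM = M_P − M_Q = -1.019 − (0.885) = -1.904; smaller M is more luminous → Star P.
L ratio = 10^(0.4 |ΔM|) = 10^0.762 = 5.776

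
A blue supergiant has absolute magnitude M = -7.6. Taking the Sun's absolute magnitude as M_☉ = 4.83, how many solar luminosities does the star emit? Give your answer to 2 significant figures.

M − M_☉ = -7.6 − 4.83 = -12.430
L/L_☉ = 10^(−0.4 (M − M_☉)) = 10^4.972 = 93760

L/L_☉ ≈ 94000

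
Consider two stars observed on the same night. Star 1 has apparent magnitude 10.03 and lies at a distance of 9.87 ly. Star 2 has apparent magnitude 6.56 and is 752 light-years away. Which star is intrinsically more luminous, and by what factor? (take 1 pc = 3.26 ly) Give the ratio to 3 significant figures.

Star 2 is more luminous, by a factor of 142000.

Star 1: d = 9.87 ly / 3.26 = 3.028 pc
Star 1: M = m − 5 log₁₀ d + 5 = 10.03 − 5·0.4811 + 5 = 12.625
Star 2: d = 752 ly / 3.26 = 230.7 pc
Star 2: M = m − 5 log₁₀ d + 5 = 6.56 − 5·2.3630 + 5 = -0.255
ΔM = M_1 − M_2 = 12.625 − (-0.255) = 12.880; smaller M is more luminous → Star 2.
L ratio = 10^(0.4 |ΔM|) = 10^5.152 = 141800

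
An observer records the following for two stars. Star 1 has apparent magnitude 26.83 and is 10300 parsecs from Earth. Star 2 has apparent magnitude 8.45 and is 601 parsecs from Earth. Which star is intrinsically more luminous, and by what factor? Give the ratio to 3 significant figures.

Star 1: M = m − 5 log₁₀ d + 5 = 26.83 − 5·4.0128 + 5 = 11.766
Star 2: M = m − 5 log₁₀ d + 5 = 8.45 − 5·2.7789 + 5 = -0.444
ΔM = M_1 − M_2 = 11.766 − (-0.444) = 12.210; smaller M is more luminous → Star 2.
L ratio = 10^(0.4 |ΔM|) = 10^4.884 = 76570

Star 2 is more luminous, by a factor of 76600.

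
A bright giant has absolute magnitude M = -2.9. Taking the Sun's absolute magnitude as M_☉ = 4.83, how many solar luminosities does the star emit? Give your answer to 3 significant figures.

M − M_☉ = -2.9 − 4.83 = -7.730
L/L_☉ = 10^(−0.4 (M − M_☉)) = 10^3.092 = 1236

L/L_☉ ≈ 1240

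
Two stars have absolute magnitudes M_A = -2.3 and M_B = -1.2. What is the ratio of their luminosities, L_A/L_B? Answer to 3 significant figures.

L_A/L_B ≈ 2.75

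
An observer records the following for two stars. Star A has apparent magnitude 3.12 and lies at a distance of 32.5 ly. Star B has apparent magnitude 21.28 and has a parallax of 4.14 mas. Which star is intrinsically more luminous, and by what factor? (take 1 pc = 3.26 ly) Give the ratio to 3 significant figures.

Star A is more luminous, by a factor of 31300.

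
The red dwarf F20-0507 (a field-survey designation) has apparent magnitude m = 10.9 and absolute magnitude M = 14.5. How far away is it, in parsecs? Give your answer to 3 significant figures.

d ≈ 1.91 pc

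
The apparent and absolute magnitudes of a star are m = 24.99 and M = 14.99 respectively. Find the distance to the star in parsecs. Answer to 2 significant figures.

d ≈ 1000 pc

μ = m − M = 10.000
m − M = 5 log₁₀ d − 5
log₁₀ d = (m − M)/5 + 1 = 3.0000
d = 10^3.0000 = 1000 pc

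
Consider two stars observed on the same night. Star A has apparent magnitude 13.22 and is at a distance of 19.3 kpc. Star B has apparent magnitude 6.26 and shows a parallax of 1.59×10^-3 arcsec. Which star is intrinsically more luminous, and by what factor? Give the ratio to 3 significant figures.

Star A is more luminous, by a factor of 1.55.

Star A: d = 19.3 kpc = 19300 pc
Star A: M = m − 5 log₁₀ d + 5 = 13.22 − 5·4.2856 + 5 = -3.208
Star B: d = 1/p = 1/1.59×10^-3″ = 628.9 pc
Star B: M = m − 5 log₁₀ d + 5 = 6.26 − 5·2.7986 + 5 = -2.733
ΔM = M_A − M_B = -3.208 − (-2.733) = -0.475; smaller M is more luminous → Star A.
L ratio = 10^(0.4 |ΔM|) = 10^0.190 = 1.548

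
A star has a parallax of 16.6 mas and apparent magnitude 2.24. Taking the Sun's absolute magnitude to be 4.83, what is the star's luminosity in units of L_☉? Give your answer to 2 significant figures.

d = 1/p = 1000/16.6 mas = 60.24 pc
M = m − 5 log₁₀ d + 5 = 2.24 − 5·1.7799 + 5 = -1.659
M − M_☉ = -1.659 − 4.83 = -6.489
L/L_☉ = 10^(−0.4 × -6.489) = 394.3

L/L_☉ ≈ 390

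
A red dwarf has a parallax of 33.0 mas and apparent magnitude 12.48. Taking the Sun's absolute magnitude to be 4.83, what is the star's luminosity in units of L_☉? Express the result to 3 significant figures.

L/L_☉ ≈ 8.00×10^-3

d = 1/p = 1000/33.0 mas = 30.30 pc
M = m − 5 log₁₀ d + 5 = 12.48 − 5·1.4815 + 5 = 10.073
M − M_☉ = 10.073 − 4.83 = 5.243
L/L_☉ = 10^(−0.4 × 5.243) = 7.998×10^-3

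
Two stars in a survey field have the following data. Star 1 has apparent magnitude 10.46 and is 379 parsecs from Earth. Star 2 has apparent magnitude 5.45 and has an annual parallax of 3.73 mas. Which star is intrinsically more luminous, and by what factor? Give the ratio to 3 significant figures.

Star 1: M = m − 5 log₁₀ d + 5 = 10.46 − 5·2.5786 + 5 = 2.567
Star 2: p = 3.73 mas = 3.73×10^-3″ → d = 1/p = 268.1 pc
Star 2: M = m − 5 log₁₀ d + 5 = 5.45 − 5·2.4283 + 5 = -1.691
ΔM = M_1 − M_2 = 2.567 − (-1.691) = 4.258; smaller M is more luminous → Star 2.
L ratio = 10^(0.4 |ΔM|) = 10^1.703 = 50.50

Star 2 is more luminous, by a factor of 50.5.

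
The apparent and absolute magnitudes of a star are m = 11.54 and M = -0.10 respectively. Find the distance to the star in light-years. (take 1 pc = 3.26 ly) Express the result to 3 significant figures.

d ≈ 6940 ly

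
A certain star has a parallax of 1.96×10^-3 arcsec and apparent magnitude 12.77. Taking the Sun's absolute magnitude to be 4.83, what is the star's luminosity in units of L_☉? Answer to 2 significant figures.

L/L_☉ ≈ 1.7

d = 1/p = 1/1.96×10^-3″ = 510.2 pc
M = m − 5 log₁₀ d + 5 = 12.77 − 5·2.7077 + 5 = 4.231
M − M_☉ = 4.231 − 4.83 = -0.599
L/L_☉ = 10^(−0.4 × -0.599) = 1.736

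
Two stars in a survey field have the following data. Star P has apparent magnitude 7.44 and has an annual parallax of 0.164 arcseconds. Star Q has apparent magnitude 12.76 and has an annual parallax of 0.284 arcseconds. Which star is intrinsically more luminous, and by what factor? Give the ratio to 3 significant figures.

Star P: d = 1/p = 1/0.164″ = 6.098 pc
Star P: M = m − 5 log₁₀ d + 5 = 7.44 − 5·0.7852 + 5 = 8.514
Star Q: d = 1/p = 1/0.284″ = 3.521 pc
Star Q: M = m − 5 log₁₀ d + 5 = 12.76 − 5·0.5467 + 5 = 15.027
ΔM = M_P − M_Q = 8.514 − (15.027) = -6.512; smaller M is more luminous → Star P.
L ratio = 10^(0.4 |ΔM|) = 10^2.605 = 402.7

Star P is more luminous, by a factor of 403.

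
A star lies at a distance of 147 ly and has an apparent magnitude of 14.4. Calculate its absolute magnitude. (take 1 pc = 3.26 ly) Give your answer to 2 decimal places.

d = 147 ly / 3.26 = 45.09 pc
5 log₁₀(d/10 pc) = 5 log₁₀(45.09) − 5 = 3.270
M = m − 5 log₁₀(d/10) = 14.4 − 3.270 = 11.130

M ≈ 11.13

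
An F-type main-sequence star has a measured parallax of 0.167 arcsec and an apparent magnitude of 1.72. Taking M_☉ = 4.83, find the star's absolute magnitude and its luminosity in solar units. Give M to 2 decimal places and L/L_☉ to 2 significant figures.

d = 1/p = 1/0.167″ = 5.988 pc
M = m − 5 log₁₀ d + 5 = 1.72 − 5·0.7773 + 5 = 2.834
M − M_☉ = 2.834 − 4.83 = -1.996
L/L_☉ = 10^(−0.4 × -1.996) = 6.289

M ≈ 2.83; L/L_☉ ≈ 6.3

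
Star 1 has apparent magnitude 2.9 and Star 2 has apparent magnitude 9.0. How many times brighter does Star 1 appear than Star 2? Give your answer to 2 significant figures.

280

Magnitude difference = -6.1
Flux ratio = 10^(−0.4 Δm) = 10^(−0.4 × -6.1) = 10^2.440 = 275.4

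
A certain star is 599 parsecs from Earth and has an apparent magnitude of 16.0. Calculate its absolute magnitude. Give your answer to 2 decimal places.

M ≈ 7.11

5 log₁₀(d/10 pc) = 5 log₁₀(599.0) − 5 = 8.887
M = m − 5 log₁₀(d/10) = 16.0 − 8.887 = 7.113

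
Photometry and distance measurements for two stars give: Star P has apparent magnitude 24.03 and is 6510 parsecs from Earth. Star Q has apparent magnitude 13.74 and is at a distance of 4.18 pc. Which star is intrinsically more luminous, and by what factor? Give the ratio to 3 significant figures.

Star P is more luminous, by a factor of 186.

Star P: M = m − 5 log₁₀ d + 5 = 24.03 − 5·3.8136 + 5 = 9.962
Star Q: M = m − 5 log₁₀ d + 5 = 13.74 − 5·0.6212 + 5 = 15.634
ΔM = M_P − M_Q = 9.962 − (15.634) = -5.672; smaller M is more luminous → Star P.
L ratio = 10^(0.4 |ΔM|) = 10^2.269 = 185.7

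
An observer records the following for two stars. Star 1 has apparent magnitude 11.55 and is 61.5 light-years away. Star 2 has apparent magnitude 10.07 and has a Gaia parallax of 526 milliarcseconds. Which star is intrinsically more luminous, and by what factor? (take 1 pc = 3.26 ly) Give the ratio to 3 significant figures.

Star 1 is more luminous, by a factor of 25.2.

Star 1: d = 61.5 ly / 3.26 = 18.87 pc
Star 1: M = m − 5 log₁₀ d + 5 = 11.55 − 5·1.2757 + 5 = 10.172
Star 2: p = 526 mas = 0.526″ → d = 1/p = 1.901 pc
Star 2: M = m − 5 log₁₀ d + 5 = 10.07 − 5·0.2790 + 5 = 13.675
ΔM = M_1 − M_2 = 10.172 − (13.675) = -3.503; smaller M is more luminous → Star 1.
L ratio = 10^(0.4 |ΔM|) = 10^1.401 = 25.19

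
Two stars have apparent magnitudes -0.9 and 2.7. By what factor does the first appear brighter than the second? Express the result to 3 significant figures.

Δm = -0.9 − (2.7) = -3.6
Flux ratio = 10^(−0.4 Δm) = 10^(−0.4 × -3.6) = 10^1.440 = 27.54

27.5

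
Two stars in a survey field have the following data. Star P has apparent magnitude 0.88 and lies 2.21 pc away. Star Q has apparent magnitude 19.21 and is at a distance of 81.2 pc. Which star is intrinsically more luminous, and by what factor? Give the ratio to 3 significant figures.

Star P is more luminous, by a factor of 15900.

Star P: M = m − 5 log₁₀ d + 5 = 0.88 − 5·0.3444 + 5 = 4.158
Star Q: M = m − 5 log₁₀ d + 5 = 19.21 − 5·1.9096 + 5 = 14.662
ΔM = M_P − M_Q = 4.158 − (14.662) = -10.504; smaller M is more luminous → Star P.
L ratio = 10^(0.4 |ΔM|) = 10^4.202 = 15910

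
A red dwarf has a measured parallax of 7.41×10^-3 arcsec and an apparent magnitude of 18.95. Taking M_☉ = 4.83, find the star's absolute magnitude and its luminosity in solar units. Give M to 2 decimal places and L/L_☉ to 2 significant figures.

d = 1/p = 1/7.41×10^-3″ = 135.0 pc
M = m − 5 log₁₀ d + 5 = 18.95 − 5·2.1302 + 5 = 13.299
M − M_☉ = 13.299 − 4.83 = 8.469
L/L_☉ = 10^(−0.4 × 8.469) = 4.096×10^-4

M ≈ 13.30; L/L_☉ ≈ 4.1×10^-4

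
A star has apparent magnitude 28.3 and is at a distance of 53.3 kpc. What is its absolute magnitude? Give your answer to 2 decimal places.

d = 53.3 kpc = 53300 pc
5 log₁₀(d/10 pc) = 5 log₁₀(53300) − 5 = 18.634
M = m − 5 log₁₀(d/10) = 28.3 − 18.634 = 9.666

M ≈ 9.67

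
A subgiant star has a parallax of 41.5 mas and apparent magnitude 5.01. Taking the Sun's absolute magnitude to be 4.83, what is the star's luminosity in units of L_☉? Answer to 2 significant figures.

L/L_☉ ≈ 4.9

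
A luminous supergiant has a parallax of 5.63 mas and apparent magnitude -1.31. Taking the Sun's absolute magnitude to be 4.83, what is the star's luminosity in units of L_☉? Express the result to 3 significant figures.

L/L_☉ ≈ 90200

d = 1/p = 1000/5.63 mas = 177.6 pc
M = m − 5 log₁₀ d + 5 = -1.31 − 5·2.2495 + 5 = -7.557
M − M_☉ = -7.557 − 4.83 = -12.387
L/L_☉ = 10^(−0.4 × -12.387) = 90150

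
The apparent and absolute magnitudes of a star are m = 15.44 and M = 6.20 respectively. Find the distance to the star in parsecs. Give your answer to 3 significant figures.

Distance modulus: m − M = 15.44 − (6.20) = 9.240
m − M = 5 log₁₀ d − 5
log₁₀ d = (m − M)/5 + 1 = 2.8480
d = 10^2.8480 = 704.7 pc

d ≈ 705 pc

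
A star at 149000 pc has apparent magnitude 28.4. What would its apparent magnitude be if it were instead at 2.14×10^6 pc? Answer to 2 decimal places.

m ≈ 34.19

Flux ∝ 1/d², so Δm = 5 log₁₀(d₂/d₁) = 5 log₁₀(2.14×10^6/149000) = 5.786
m₂ = m₁ + Δm = 28.4 + (5.786) = 34.186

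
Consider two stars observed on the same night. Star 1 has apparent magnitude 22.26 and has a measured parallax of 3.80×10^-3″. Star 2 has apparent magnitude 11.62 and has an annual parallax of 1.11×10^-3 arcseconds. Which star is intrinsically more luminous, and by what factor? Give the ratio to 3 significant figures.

Star 2 is more luminous, by a factor of 211000.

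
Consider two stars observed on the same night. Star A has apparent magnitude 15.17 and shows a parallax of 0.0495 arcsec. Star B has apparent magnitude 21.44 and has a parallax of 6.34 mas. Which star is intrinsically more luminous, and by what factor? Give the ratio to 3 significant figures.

Star A is more luminous, by a factor of 5.28.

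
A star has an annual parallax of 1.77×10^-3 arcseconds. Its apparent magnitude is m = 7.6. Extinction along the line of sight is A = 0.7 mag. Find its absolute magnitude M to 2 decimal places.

d = 1/p = 1/1.77×10^-3″ = 565.0 pc
5 log₁₀(d/10 pc) = 5 log₁₀(565.0) − 5 = 8.760
M = m − 5 log₁₀(d/10) − A = 7.6 − 8.760 − 0.7 = -1.860

M ≈ -1.86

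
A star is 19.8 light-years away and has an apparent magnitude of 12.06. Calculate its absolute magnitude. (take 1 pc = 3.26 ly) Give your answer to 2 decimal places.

d = 19.8 ly / 3.26 = 6.074 pc
5 log₁₀(d/10 pc) = 5 log₁₀(6.074) − 5 = -1.083
M = m − 5 log₁₀(d/10) = 12.06 + 1.083 = 13.143

M ≈ 13.14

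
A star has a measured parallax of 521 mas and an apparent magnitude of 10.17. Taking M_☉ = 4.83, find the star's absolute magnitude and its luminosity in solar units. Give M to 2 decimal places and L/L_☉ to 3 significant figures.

M ≈ 13.75; L/L_☉ ≈ 2.69×10^-4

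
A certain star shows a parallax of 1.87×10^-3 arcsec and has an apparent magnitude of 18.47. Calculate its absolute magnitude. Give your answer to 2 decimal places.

M ≈ 9.83

d = 1/p = 1/1.87×10^-3″ = 534.8 pc
5 log₁₀(d/10 pc) = 5 log₁₀(534.8) − 5 = 8.641
M = m − 5 log₁₀(d/10) = 18.47 − 8.641 = 9.829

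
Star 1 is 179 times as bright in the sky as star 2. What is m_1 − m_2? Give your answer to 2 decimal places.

m_1 − m_2 ≈ -5.63

Pogson: Δm = −2.5 log₁₀(ratio) = −2.5 log₁₀(179) = −2.5 × 2.2529 = -5.632
Star 1 is brighter, so it has the smaller magnitude: the difference is negative.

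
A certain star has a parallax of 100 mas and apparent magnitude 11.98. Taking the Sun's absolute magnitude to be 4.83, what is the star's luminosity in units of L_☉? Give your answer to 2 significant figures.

L/L_☉ ≈ 1.4×10^-3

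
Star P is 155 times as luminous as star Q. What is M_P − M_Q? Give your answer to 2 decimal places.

Pogson: ΔM = −2.5 log₁₀(ratio) = −2.5 log₁₀(155) = −2.5 × 2.1903 = -5.476
Star P is brighter, so it has the smaller magnitude: the difference is negative.

M_P − M_Q ≈ -5.48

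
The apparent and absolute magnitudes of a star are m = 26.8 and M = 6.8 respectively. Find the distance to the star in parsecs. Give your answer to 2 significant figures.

μ = m − M = 20.000
m − M = 5 log₁₀ d − 5
log₁₀ d = (m − M)/5 + 1 = 5.0000
d = 10^5.0000 = 100000 pc

d ≈ 100000 pc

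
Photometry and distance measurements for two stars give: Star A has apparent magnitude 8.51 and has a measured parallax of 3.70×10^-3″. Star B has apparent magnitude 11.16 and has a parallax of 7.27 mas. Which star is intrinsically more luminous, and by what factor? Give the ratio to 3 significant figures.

Star A is more luminous, by a factor of 44.3.

Star A: d = 1/p = 1/3.70×10^-3″ = 270.3 pc
Star A: M = m − 5 log₁₀ d + 5 = 8.51 − 5·2.4318 + 5 = 1.351
Star B: p = 7.27 mas = 7.27×10^-3″ → d = 1/p = 137.6 pc
Star B: M = m − 5 log₁₀ d + 5 = 11.16 − 5·2.1385 + 5 = 5.468
ΔM = M_A − M_B = 1.351 − (5.468) = -4.117; smaller M is more luminous → Star A.
L ratio = 10^(0.4 |ΔM|) = 10^1.647 = 44.33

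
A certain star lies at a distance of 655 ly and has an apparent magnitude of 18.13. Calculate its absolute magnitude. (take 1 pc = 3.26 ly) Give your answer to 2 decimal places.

M ≈ 11.61

d = 655 ly / 3.26 = 200.9 pc
5 log₁₀(d/10 pc) = 5 log₁₀(200.9) − 5 = 6.515
M = m − 5 log₁₀(d/10) = 18.13 − 6.515 = 11.615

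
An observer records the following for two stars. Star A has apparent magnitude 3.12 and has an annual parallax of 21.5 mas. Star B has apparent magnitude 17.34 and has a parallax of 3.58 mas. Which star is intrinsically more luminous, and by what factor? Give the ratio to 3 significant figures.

Star A is more luminous, by a factor of 13500.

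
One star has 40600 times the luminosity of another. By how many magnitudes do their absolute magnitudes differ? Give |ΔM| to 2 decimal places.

Pogson: ΔM = −2.5 log₁₀(ratio) = −2.5 log₁₀(40600) = −2.5 × 4.6085 = -11.521

|ΔM| ≈ 11.52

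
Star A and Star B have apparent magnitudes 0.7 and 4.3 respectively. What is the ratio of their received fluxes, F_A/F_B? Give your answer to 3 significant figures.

Magnitude difference = -3.6
Flux ratio = 10^(−0.4 Δm) = 10^(−0.4 × -3.6) = 10^1.440 = 27.54

F_A/F_B ≈ 27.5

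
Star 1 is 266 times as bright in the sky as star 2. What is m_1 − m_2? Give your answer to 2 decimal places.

m_1 − m_2 ≈ -6.06

Pogson: Δm = −2.5 log₁₀(ratio) = −2.5 log₁₀(266) = −2.5 × 2.4249 = -6.062
Star 1 is brighter, so it has the smaller magnitude: the difference is negative.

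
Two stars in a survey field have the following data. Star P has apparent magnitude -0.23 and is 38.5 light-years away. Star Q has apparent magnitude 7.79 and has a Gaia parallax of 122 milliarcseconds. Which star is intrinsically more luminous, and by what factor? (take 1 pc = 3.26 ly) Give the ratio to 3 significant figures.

Star P: d = 38.5 ly / 3.26 = 11.81 pc
Star P: M = m − 5 log₁₀ d + 5 = -0.23 − 5·1.0722 + 5 = -0.591
Star Q: p = 122 mas = 0.122″ → d = 1/p = 8.197 pc
Star Q: M = m − 5 log₁₀ d + 5 = 7.79 − 5·0.9136 + 5 = 8.222
ΔM = M_P − M_Q = -0.591 − (8.222) = -8.813; smaller M is more luminous → Star P.
L ratio = 10^(0.4 |ΔM|) = 10^3.525 = 3351

Star P is more luminous, by a factor of 3350.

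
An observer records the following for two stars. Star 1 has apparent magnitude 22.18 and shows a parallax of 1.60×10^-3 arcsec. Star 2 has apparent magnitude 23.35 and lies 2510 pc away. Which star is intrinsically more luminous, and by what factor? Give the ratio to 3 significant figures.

Star 2 is more luminous, by a factor of 5.49.

Star 1: d = 1/p = 1/1.60×10^-3″ = 625.0 pc
Star 1: M = m − 5 log₁₀ d + 5 = 22.18 − 5·2.7959 + 5 = 13.201
Star 2: M = m − 5 log₁₀ d + 5 = 23.35 − 5·3.3997 + 5 = 11.352
ΔM = M_1 − M_2 = 13.201 − (11.352) = 1.849; smaller M is more luminous → Star 2.
L ratio = 10^(0.4 |ΔM|) = 10^0.740 = 5.490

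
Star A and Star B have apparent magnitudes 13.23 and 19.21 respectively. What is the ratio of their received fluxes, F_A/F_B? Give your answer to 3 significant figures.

Magnitude difference = -5.98
Flux ratio = 10^(−0.4 Δm) = 10^(−0.4 × -5.98) = 10^2.392 = 246.6

F_A/F_B ≈ 247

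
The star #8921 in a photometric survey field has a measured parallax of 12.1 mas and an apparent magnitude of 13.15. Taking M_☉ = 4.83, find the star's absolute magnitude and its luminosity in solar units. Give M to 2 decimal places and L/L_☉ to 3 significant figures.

M ≈ 8.56; L/L_☉ ≈ 0.0321

d = 1/p = 1000/12.1 mas = 82.64 pc
M = m − 5 log₁₀ d + 5 = 13.15 − 5·1.9172 + 5 = 8.564
M − M_☉ = 8.564 − 4.83 = 3.734
L/L_☉ = 10^(−0.4 × 3.734) = 0.03209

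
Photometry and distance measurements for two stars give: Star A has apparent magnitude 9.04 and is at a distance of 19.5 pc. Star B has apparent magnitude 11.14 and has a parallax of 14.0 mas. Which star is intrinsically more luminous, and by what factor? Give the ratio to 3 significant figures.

Star B is more luminous, by a factor of 1.94.

Star A: M = m − 5 log₁₀ d + 5 = 9.04 − 5·1.2900 + 5 = 7.590
Star B: p = 14.0 mas = 0.0140″ → d = 1/p = 71.43 pc
Star B: M = m − 5 log₁₀ d + 5 = 11.14 − 5·1.8539 + 5 = 6.871
ΔM = M_A − M_B = 7.590 − (6.871) = 0.719; smaller M is more luminous → Star B.
L ratio = 10^(0.4 |ΔM|) = 10^0.288 = 1.939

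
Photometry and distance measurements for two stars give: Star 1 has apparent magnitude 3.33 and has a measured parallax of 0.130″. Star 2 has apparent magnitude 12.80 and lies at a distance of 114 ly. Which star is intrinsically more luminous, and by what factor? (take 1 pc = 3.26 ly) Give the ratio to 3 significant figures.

Star 1: d = 1/p = 1/0.130″ = 7.692 pc
Star 1: M = m − 5 log₁₀ d + 5 = 3.33 − 5·0.8861 + 5 = 3.900
Star 2: d = 114 ly / 3.26 = 34.97 pc
Star 2: M = m − 5 log₁₀ d + 5 = 12.80 − 5·1.5437 + 5 = 10.082
ΔM = M_1 − M_2 = 3.900 − (10.082) = -6.182; smaller M is more luminous → Star 1.
L ratio = 10^(0.4 |ΔM|) = 10^2.473 = 297.0

Star 1 is more luminous, by a factor of 297.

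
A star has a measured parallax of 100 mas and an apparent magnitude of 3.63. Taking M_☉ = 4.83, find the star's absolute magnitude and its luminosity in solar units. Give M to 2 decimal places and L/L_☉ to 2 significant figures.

d = 1/p = 1000/100 mas = 10.00 pc
M = m − 5 log₁₀ d + 5 = 3.63 − 5·1.0000 + 5 = 3.630
M − M_☉ = 3.630 − 4.83 = -1.200
L/L_☉ = 10^(−0.4 × -1.200) = 3.020

M ≈ 3.63; L/L_☉ ≈ 3.0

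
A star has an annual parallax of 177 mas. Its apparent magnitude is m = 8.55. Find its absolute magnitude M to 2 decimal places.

p = 177 mas = 0.177″ → d = 1/p = 5.650 pc
5 log₁₀(d/10 pc) = 5 log₁₀(5.650) − 5 = -1.240
M = m − 5 log₁₀(d/10) = 8.55 + 1.240 = 9.790

M ≈ 9.79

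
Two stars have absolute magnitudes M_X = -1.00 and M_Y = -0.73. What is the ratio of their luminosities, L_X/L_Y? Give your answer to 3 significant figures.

ΔM = M_X − M_Y = -0.27
L_X/L_Y = 10^(−0.4 ΔM) = 10^0.108 = 1.282

L_X/L_Y ≈ 1.28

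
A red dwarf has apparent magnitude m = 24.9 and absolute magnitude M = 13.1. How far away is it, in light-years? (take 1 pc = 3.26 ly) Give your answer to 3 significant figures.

μ = m − M = 11.800
m − M = 5 log₁₀ d − 5
log₁₀ d = (m − M)/5 + 1 = 3.3600
d = 10^3.3600 = 2291 pc
= 7468 ly

d ≈ 7470 ly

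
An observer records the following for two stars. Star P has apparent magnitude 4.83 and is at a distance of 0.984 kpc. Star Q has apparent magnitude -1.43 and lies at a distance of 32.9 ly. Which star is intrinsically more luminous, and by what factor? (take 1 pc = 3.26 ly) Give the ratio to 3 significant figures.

Star P is more luminous, by a factor of 29.8.

Star P: d = 0.984 kpc = 984.0 pc
Star P: M = m − 5 log₁₀ d + 5 = 4.83 − 5·2.9930 + 5 = -5.135
Star Q: d = 32.9 ly / 3.26 = 10.09 pc
Star Q: M = m − 5 log₁₀ d + 5 = -1.43 − 5·1.0040 + 5 = -1.450
ΔM = M_P − M_Q = -5.135 − (-1.450) = -3.685; smaller M is more luminous → Star P.
L ratio = 10^(0.4 |ΔM|) = 10^1.474 = 29.79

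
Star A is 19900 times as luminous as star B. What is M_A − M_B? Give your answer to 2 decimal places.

Pogson: ΔM = −2.5 log₁₀(ratio) = −2.5 log₁₀(19900) = −2.5 × 4.2989 = -10.747
Star A is brighter, so it has the smaller magnitude: the difference is negative.

M_A − M_B ≈ -10.75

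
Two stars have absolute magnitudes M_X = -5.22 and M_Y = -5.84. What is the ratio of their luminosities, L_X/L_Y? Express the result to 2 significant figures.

ΔM = M_X − M_Y = 0.62
L_X/L_Y = 10^(−0.4 ΔM) = 10^-0.248 = 0.5649

L_X/L_Y ≈ 0.56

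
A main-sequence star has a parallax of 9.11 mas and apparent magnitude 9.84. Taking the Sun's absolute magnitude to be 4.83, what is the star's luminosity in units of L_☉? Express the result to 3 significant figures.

L/L_☉ ≈ 1.19

d = 1/p = 1000/9.11 mas = 109.8 pc
M = m − 5 log₁₀ d + 5 = 9.84 − 5·2.0405 + 5 = 4.638
M − M_☉ = 4.638 − 4.83 = -0.192
L/L_☉ = 10^(−0.4 × -0.192) = 1.194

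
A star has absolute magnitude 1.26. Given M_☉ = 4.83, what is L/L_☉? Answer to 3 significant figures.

L/L_☉ ≈ 26.8

M − M_☉ = 1.26 − 4.83 = -3.570
L/L_☉ = 10^(−0.4 (M − M_☉)) = 10^1.428 = 26.79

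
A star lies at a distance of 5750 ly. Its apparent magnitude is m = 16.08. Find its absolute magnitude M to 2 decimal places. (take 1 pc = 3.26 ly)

d = 5750 ly / 3.26 = 1764 pc
5 log₁₀(d/10 pc) = 5 log₁₀(1764) − 5 = 11.232
M = m − 5 log₁₀(d/10) = 16.08 − 11.232 = 4.848

M ≈ 4.85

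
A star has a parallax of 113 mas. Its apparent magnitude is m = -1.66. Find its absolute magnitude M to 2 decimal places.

M ≈ -1.39

p = 113 mas = 0.113″ → d = 1/p = 8.850 pc
5 log₁₀(d/10 pc) = 5 log₁₀(8.850) − 5 = -0.265
M = m − 5 log₁₀(d/10) = -1.66 + 0.265 = -1.395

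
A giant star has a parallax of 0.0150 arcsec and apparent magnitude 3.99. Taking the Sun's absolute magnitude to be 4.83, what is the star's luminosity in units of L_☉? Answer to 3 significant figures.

d = 1/p = 1/0.0150″ = 66.67 pc
M = m − 5 log₁₀ d + 5 = 3.99 − 5·1.8239 + 5 = -0.130
M − M_☉ = -0.130 − 4.83 = -4.960
L/L_☉ = 10^(−0.4 × -4.960) = 96.34

L/L_☉ ≈ 96.3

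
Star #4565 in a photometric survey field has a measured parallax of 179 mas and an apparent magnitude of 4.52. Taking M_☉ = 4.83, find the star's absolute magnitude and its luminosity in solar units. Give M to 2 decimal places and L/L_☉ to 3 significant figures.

d = 1/p = 1000/179 mas = 5.587 pc
M = m − 5 log₁₀ d + 5 = 4.52 − 5·0.7471 + 5 = 5.784
M − M_☉ = 5.784 − 4.83 = 0.954
L/L_☉ = 10^(−0.4 × 0.954) = 0.4152

M ≈ 5.78; L/L_☉ ≈ 0.415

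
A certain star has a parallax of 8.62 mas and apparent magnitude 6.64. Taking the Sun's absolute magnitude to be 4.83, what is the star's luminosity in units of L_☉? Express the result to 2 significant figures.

L/L_☉ ≈ 25

d = 1/p = 1000/8.62 mas = 116.0 pc
M = m − 5 log₁₀ d + 5 = 6.64 − 5·2.0645 + 5 = 1.318
M − M_☉ = 1.318 − 4.83 = -3.512
L/L_☉ = 10^(−0.4 × -3.512) = 25.41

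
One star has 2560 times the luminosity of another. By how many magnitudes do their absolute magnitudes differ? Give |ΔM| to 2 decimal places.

|ΔM| ≈ 8.52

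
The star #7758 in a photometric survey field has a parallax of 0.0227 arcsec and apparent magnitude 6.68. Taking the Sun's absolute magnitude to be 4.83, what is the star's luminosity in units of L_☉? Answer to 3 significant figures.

L/L_☉ ≈ 3.53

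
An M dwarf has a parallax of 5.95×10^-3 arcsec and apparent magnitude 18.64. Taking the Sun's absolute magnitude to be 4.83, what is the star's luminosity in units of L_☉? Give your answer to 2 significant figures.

d = 1/p = 1/5.95×10^-3″ = 168.1 pc
M = m − 5 log₁₀ d + 5 = 18.64 − 5·2.2255 + 5 = 12.513
M − M_☉ = 12.513 − 4.83 = 7.683
L/L_☉ = 10^(−0.4 × 7.683) = 8.452×10^-4

L/L_☉ ≈ 8.5×10^-4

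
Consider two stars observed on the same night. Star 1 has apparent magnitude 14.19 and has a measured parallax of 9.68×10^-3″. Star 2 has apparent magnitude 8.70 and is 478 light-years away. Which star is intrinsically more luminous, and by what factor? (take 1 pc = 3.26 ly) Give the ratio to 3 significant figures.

Star 2 is more luminous, by a factor of 316.

Star 1: d = 1/p = 1/9.68×10^-3″ = 103.3 pc
Star 1: M = m − 5 log₁₀ d + 5 = 14.19 − 5·2.0141 + 5 = 9.119
Star 2: d = 478 ly / 3.26 = 146.6 pc
Star 2: M = m − 5 log₁₀ d + 5 = 8.70 − 5·2.1662 + 5 = 2.869
ΔM = M_1 − M_2 = 9.119 − (2.869) = 6.250; smaller M is more luminous → Star 2.
L ratio = 10^(0.4 |ΔM|) = 10^2.500 = 316.4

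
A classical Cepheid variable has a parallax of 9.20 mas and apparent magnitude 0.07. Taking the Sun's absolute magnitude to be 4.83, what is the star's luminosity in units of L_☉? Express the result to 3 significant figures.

d = 1/p = 1000/9.20 mas = 108.7 pc
M = m − 5 log₁₀ d + 5 = 0.07 − 5·2.0362 + 5 = -5.111
M − M_☉ = -5.111 − 4.83 = -9.941
L/L_☉ = 10^(−0.4 × -9.941) = 9472

L/L_☉ ≈ 9470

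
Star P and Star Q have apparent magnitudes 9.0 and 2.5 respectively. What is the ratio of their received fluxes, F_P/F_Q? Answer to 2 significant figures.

F_P/F_Q ≈ 2.5×10^-3

Δm = 9.0 − (2.5) = 6.5
Flux ratio = 10^(−0.4 Δm) = 10^(−0.4 × 6.5) = 10^-2.600 = 2.512×10^-3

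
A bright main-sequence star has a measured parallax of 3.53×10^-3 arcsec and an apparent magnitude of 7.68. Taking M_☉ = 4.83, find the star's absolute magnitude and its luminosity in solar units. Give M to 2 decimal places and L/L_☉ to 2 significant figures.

d = 1/p = 1/3.53×10^-3″ = 283.3 pc
M = m − 5 log₁₀ d + 5 = 7.68 − 5·2.4522 + 5 = 0.419
M − M_☉ = 0.419 − 4.83 = -4.411
L/L_☉ = 10^(−0.4 × -4.411) = 58.14

M ≈ 0.42; L/L_☉ ≈ 58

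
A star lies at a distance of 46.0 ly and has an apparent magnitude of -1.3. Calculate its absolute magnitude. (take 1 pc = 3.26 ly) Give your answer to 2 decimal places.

d = 46.0 ly / 3.26 = 14.11 pc
5 log₁₀(d/10 pc) = 5 log₁₀(14.11) − 5 = 0.748
M = m − 5 log₁₀(d/10) = -1.3 − 0.748 = -2.048

M ≈ -2.05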